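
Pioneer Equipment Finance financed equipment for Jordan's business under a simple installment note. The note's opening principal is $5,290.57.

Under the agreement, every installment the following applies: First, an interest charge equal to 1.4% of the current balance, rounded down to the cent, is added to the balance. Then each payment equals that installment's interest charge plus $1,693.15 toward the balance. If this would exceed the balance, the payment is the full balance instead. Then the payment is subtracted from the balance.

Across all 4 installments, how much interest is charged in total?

$154.02

Installment 1: $5,290.57 +$74.06 interest = $5,364.63; pay $1,767.21 → $3,597.42
Installment 2: $3,597.42 +$50.36 interest = $3,647.78; pay $1,743.51 → $1,904.27
Installment 3: $1,904.27 +$26.65 interest = $1,930.92; pay $1,719.80 → $211.12
Installment 4: $211.12 +$2.95 interest = $214.07; pay $214.07 → $0.00
Total interest: $74.06 + $50.36 + $26.65 + $2.95 = $154.02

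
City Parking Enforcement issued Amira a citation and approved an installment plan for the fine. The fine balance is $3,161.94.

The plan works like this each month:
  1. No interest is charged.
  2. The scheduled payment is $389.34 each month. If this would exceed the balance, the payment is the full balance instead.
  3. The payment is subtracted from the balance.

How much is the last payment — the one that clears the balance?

$47.22

# | Opening | Payment | End bal
1 | $3,161.94 | $389.34 | $2,772.60
2 | $2,772.60 | $389.34 | $2,383.26
3 | $2,383.26 | $389.34 | $1,993.92
4 | $1,993.92 | $389.34 | $1,604.58
5 | $1,604.58 | $389.34 | $1,215.24
6 | $1,215.24 | $389.34 | $825.90
7 | $825.90 | $389.34 | $436.56
8 | $436.56 | $389.34 | $47.22
9 | $47.22 | $47.22 | $0.00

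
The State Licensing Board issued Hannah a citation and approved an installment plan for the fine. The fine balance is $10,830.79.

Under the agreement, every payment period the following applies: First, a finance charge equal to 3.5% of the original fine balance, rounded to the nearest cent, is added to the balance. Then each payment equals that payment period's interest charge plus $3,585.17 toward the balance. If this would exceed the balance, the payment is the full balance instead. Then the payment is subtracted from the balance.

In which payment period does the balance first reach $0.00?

4

Payment period 1: $10,830.79 +$379.08 interest = $11,209.87; pay $3,964.25 → $7,245.62
Payment period 2: $7,245.62 +$379.08 interest = $7,624.70; pay $3,964.25 → $3,660.45
Payment period 3: $3,660.45 +$379.08 interest = $4,039.53; pay $3,964.25 → $75.28
Payment period 4: $75.28 +$379.08 interest = $454.36; pay $454.36 → $0.00
Balance reaches $0.00 in payment period 4.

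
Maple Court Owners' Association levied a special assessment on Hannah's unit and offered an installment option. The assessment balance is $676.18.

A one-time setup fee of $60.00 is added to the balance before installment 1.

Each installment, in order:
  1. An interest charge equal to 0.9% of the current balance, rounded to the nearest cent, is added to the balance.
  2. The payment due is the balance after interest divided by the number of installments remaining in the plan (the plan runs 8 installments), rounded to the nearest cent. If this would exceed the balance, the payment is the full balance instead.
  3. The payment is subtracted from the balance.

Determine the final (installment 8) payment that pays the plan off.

$98.86

Installment 1: opening $736.18; interest $6.63 → $742.81; payment $92.85; balance $649.96
Installment 2: opening $649.96; interest $5.85 → $655.81; payment $93.69; balance $562.12
Installment 3: opening $562.12; interest $5.06 → $567.18; payment $94.53; balance $472.65
Installment 4: opening $472.65; interest $4.25 → $476.90; payment $95.38; balance $381.52
Installment 5: opening $381.52; interest $3.43 → $384.95; payment $96.24; balance $288.71
Installment 6: opening $288.71; interest $2.60 → $291.31; payment $97.10; balance $194.21
Installment 7: opening $194.21; interest $1.75 → $195.96; payment $97.98; balance $97.98
Installment 8: opening $97.98; interest $0.88 → $98.86; payment $98.86; balance $0.00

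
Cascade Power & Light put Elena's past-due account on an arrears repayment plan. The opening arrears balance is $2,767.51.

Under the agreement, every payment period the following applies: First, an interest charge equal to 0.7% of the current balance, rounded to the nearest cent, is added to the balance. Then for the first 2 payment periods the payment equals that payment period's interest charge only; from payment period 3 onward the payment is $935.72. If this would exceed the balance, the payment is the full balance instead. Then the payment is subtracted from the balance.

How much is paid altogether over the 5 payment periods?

$2,845.08

Payment period 1: opening $2,767.51; interest $19.37 → $2,786.88; payment $19.37; balance $2,767.51
Payment period 2: opening $2,767.51; interest $19.37 → $2,786.88; payment $19.37; balance $2,767.51
Payment period 3: opening $2,767.51; interest $19.37 → $2,786.88; payment $935.72; balance $1,851.16
Payment period 4: opening $1,851.16; interest $12.96 → $1,864.12; payment $935.72; balance $928.40
Payment period 5: opening $928.40; interest $6.50 → $934.90; payment $934.90; balance $0.00
Total paid: $2,845.08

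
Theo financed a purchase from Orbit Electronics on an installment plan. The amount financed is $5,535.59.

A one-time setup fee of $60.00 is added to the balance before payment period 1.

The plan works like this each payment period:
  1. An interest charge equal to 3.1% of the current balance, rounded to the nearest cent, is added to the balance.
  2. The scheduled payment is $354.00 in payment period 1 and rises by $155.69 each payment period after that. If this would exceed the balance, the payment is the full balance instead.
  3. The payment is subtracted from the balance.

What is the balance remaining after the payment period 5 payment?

$3,029.26

Payment period 1: $5,595.59 +$173.46 interest = $5,769.05; pay $354.00 → $5,415.05
Payment period 2: $5,415.05 +$167.87 interest = $5,582.92; pay $509.69 → $5,073.23
Payment period 3: $5,073.23 +$157.27 interest = $5,230.50; pay $665.38 → $4,565.12
Payment period 4: $4,565.12 +$141.52 interest = $4,706.64; pay $821.07 → $3,885.57
Payment period 5: $3,885.57 +$120.45 interest = $4,006.02; pay $976.76 → $3,029.26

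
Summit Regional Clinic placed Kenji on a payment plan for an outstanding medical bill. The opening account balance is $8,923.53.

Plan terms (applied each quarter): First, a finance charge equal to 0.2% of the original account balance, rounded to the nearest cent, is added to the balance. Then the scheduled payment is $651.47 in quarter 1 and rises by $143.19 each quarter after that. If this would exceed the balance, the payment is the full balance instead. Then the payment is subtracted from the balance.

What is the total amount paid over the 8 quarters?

$9,066.33

Quarter 1: opening $8,923.53; interest $17.85 → $8,941.38; payment $651.47; balance $8,289.91
Quarter 2: opening $8,289.91; interest $17.85 → $8,307.76; payment $794.66; balance $7,513.10
Quarter 3: opening $7,513.10; interest $17.85 → $7,530.95; payment $937.85; balance $6,593.10
Quarter 4: opening $6,593.10; interest $17.85 → $6,610.95; payment $1,081.04; balance $5,529.91
Quarter 5: opening $5,529.91; interest $17.85 → $5,547.76; payment $1,224.23; balance $4,323.53
Quarter 6: opening $4,323.53; interest $17.85 → $4,341.38; payment $1,367.42; balance $2,973.96
Quarter 7: opening $2,973.96; interest $17.85 → $2,991.81; payment $1,510.61; balance $1,481.20
Quarter 8: opening $1,481.20; interest $17.85 → $1,499.05; payment $1,499.05; balance $0.00
Total paid: $9,066.33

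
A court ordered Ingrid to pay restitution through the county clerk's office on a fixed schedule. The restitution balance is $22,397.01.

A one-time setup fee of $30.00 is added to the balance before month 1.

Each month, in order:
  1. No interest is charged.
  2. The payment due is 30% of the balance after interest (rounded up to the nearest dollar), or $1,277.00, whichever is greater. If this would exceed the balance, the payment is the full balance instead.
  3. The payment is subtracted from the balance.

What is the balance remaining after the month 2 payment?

$10,988.01

# | Opening | Payment | End bal
1 | $22,427.01 | $6,729.00 | $15,698.01
2 | $15,698.01 | $4,710.00 | $10,988.01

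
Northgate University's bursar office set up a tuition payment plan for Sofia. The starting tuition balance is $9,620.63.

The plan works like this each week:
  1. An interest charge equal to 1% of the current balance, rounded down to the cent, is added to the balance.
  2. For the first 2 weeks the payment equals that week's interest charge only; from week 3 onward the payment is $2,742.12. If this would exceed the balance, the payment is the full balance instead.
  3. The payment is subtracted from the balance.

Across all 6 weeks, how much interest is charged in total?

$417.39

Week 1: opening $9,620.63; interest $96.20 → $9,716.83; payment $96.20; balance $9,620.63
Week 2: opening $9,620.63; interest $96.20 → $9,716.83; payment $96.20; balance $9,620.63
Week 3: opening $9,620.63; interest $96.20 → $9,716.83; payment $2,742.12; balance $6,974.71
Week 4: opening $6,974.71; interest $69.74 → $7,044.45; payment $2,742.12; balance $4,302.33
Week 5: opening $4,302.33; interest $43.02 → $4,345.35; payment $2,742.12; balance $1,603.23
Week 6: opening $1,603.23; interest $16.03 → $1,619.26; payment $1,619.26; balance $0.00
Total interest: $96.20 + $96.20 + $96.20 + $69.74 + $43.02 + $16.03 = $417.39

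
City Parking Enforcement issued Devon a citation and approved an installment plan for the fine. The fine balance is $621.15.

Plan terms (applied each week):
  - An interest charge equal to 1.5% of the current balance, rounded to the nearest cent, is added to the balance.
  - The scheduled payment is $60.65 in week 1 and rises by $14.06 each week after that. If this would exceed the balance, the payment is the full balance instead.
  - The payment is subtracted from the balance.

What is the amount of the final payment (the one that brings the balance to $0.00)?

Week 1: opening $621.15; interest $9.32 → $630.47; payment $60.65; balance $569.82
Week 2: opening $569.82; interest $8.55 → $578.37; payment $74.71; balance $503.66
Week 3: opening $503.66; interest $7.55 → $511.21; payment $88.77; balance $422.44
Week 4: opening $422.44; interest $6.34 → $428.78; payment $102.83; balance $325.95
Week 5: opening $325.95; interest $4.89 → $330.84; payment $116.89; balance $213.95
Week 6: opening $213.95; interest $3.21 → $217.16; payment $130.95; balance $86.21
Week 7: opening $86.21; interest $1.29 → $87.50; payment $87.50; balance $0.00

$87.50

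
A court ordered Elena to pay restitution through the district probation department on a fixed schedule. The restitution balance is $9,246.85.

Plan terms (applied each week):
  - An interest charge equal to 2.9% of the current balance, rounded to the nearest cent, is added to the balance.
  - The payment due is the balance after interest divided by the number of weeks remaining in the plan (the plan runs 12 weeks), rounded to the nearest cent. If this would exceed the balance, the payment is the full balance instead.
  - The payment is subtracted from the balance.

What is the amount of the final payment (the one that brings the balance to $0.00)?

$1,085.91

Week 1: $9,246.85 +$268.16 interest = $9,515.01; pay $792.92 → $8,722.09
Week 2: $8,722.09 +$252.94 interest = $8,975.03; pay $815.91 → $8,159.12
Week 3: $8,159.12 +$236.61 interest = $8,395.73; pay $839.57 → $7,556.16
Week 4: $7,556.16 +$219.13 interest = $7,775.29; pay $863.92 → $6,911.37
Week 5: $6,911.37 +$200.43 interest = $7,111.80; pay $888.98 → $6,222.82
Week 6: $6,222.82 +$180.46 interest = $6,403.28; pay $914.75 → $5,488.53
Week 7: $5,488.53 +$159.17 interest = $5,647.70; pay $941.28 → $4,706.42
Week 8: $4,706.42 +$136.49 interest = $4,842.91; pay $968.58 → $3,874.33
Week 9: $3,874.33 +$112.36 interest = $3,986.69; pay $996.67 → $2,990.02
Week 10: $2,990.02 +$86.71 interest = $3,076.73; pay $1,025.58 → $2,051.15
Week 11: $2,051.15 +$59.48 interest = $2,110.63; pay $1,055.32 → $1,055.31
Week 12: $1,055.31 +$30.60 interest = $1,085.91; pay $1,085.91 → $0.00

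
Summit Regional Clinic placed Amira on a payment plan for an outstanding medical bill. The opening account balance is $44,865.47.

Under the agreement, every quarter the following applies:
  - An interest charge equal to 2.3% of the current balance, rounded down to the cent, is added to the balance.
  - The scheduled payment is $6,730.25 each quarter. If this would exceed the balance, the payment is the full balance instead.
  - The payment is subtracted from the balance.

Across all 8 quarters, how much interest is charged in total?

$4,411.72

Quarter 1: $44,865.47 +$1,031.90 interest = $45,897.37; pay $6,730.25 → $39,167.12
Quarter 2: $39,167.12 +$900.84 interest = $40,067.96; pay $6,730.25 → $33,337.71
Quarter 3: $33,337.71 +$766.76 interest = $34,104.47; pay $6,730.25 → $27,374.22
Quarter 4: $27,374.22 +$629.60 interest = $28,003.82; pay $6,730.25 → $21,273.57
Quarter 5: $21,273.57 +$489.29 interest = $21,762.86; pay $6,730.25 → $15,032.61
Quarter 6: $15,032.61 +$345.75 interest = $15,378.36; pay $6,730.25 → $8,648.11
Quarter 7: $8,648.11 +$198.90 interest = $8,847.01; pay $6,730.25 → $2,116.76
Quarter 8: $2,116.76 +$48.68 interest = $2,165.44; pay $2,165.44 → $0.00
Total interest: $1,031.90 + $900.84 + $766.76 + $629.60 + $489.29 + $345.75 + $198.90 + $48.68 = $4,411.72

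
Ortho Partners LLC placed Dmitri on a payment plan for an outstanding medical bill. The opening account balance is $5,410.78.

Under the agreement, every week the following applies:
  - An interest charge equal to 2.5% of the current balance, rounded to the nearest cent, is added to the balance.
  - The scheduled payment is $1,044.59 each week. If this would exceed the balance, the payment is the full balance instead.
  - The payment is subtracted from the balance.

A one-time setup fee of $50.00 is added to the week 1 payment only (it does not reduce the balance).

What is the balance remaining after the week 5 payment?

Week 1: $5,410.78 +$135.27 interest = $5,546.05; pay $1,044.59 (+ $50.00 fee) → $4,501.46
Week 2: $4,501.46 +$112.54 interest = $4,614.00; pay $1,044.59 → $3,569.41
Week 3: $3,569.41 +$89.24 interest = $3,658.65; pay $1,044.59 → $2,614.06
Week 4: $2,614.06 +$65.35 interest = $2,679.41; pay $1,044.59 → $1,634.82
Week 5: $1,634.82 +$40.87 interest = $1,675.69; pay $1,044.59 → $631.10

$631.10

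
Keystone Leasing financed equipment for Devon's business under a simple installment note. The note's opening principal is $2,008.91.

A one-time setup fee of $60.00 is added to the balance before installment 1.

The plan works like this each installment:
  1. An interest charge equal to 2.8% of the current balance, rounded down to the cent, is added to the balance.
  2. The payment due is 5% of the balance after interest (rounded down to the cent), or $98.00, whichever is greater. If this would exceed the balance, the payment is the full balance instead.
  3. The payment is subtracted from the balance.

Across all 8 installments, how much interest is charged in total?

$426.69

Installment 1: opening $2,068.91; interest $57.92 → $2,126.83; payment $106.34; balance $2,020.49
Installment 2: opening $2,020.49; interest $56.57 → $2,077.06; payment $103.85; balance $1,973.21
Installment 3: opening $1,973.21; interest $55.24 → $2,028.45; payment $101.42; balance $1,927.03
Installment 4: opening $1,927.03; interest $53.95 → $1,980.98; payment $99.04; balance $1,881.94
Installment 5: opening $1,881.94; interest $52.69 → $1,934.63; payment $98.00; balance $1,836.63
Installment 6: opening $1,836.63; interest $51.42 → $1,888.05; payment $98.00; balance $1,790.05
Installment 7: opening $1,790.05; interest $50.12 → $1,840.17; payment $98.00; balance $1,742.17
Installment 8: opening $1,742.17; interest $48.78 → $1,790.95; payment $98.00; balance $1,692.95
Total interest: $57.92 + $56.57 + $55.24 + $53.95 + $52.69 + $51.42 + $50.12 + $48.78 = $426.69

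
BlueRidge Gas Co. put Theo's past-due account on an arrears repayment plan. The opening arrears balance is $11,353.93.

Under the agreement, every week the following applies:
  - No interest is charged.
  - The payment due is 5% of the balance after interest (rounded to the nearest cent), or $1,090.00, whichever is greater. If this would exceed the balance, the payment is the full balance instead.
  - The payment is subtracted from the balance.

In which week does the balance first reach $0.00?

11

# | Opening | Payment | End bal
1 | $11,353.93 | $1,090.00 | $10,263.93
2 | $10,263.93 | $1,090.00 | $9,173.93
3 | $9,173.93 | $1,090.00 | $8,083.93
4 | $8,083.93 | $1,090.00 | $6,993.93
5 | $6,993.93 | $1,090.00 | $5,903.93
6 | $5,903.93 | $1,090.00 | $4,813.93
7 | $4,813.93 | $1,090.00 | $3,723.93
8 | $3,723.93 | $1,090.00 | $2,633.93
9 | $2,633.93 | $1,090.00 | $1,543.93
10 | $1,543.93 | $1,090.00 | $453.93
11 | $453.93 | $453.93 | $0.00
Balance reaches $0.00 in week 11.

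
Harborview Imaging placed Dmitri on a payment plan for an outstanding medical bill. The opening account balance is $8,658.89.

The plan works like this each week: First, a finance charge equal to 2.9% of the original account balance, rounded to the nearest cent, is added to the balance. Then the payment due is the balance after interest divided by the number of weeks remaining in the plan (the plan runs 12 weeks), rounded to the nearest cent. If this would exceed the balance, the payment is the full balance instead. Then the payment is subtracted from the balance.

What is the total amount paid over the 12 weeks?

$11,672.21

# | Opening | Interest | Payment | End bal
1 | $8,658.89 | $251.11 | $742.50 | $8,167.50
2 | $8,167.50 | $251.11 | $765.33 | $7,653.28
3 | $7,653.28 | $251.11 | $790.44 | $7,113.95
4 | $7,113.95 | $251.11 | $818.34 | $6,546.72
5 | $6,546.72 | $251.11 | $849.73 | $5,948.10
6 | $5,948.10 | $251.11 | $885.60 | $5,313.61
7 | $5,313.61 | $251.11 | $927.45 | $4,637.27
8 | $4,637.27 | $251.11 | $977.68 | $3,910.70
9 | $3,910.70 | $251.11 | $1,040.45 | $3,121.36
10 | $3,121.36 | $251.11 | $1,124.16 | $2,248.31
11 | $2,248.31 | $251.11 | $1,249.71 | $1,249.71
12 | $1,249.71 | $251.11 | $1,500.82 | $0.00
Total paid: $11,672.21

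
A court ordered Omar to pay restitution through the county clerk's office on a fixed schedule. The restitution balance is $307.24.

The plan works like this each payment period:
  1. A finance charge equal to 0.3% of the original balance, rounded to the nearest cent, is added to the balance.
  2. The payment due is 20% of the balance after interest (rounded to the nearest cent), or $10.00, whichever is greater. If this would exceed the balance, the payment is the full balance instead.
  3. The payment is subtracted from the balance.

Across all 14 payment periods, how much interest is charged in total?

# | Opening | Interest | Payment | End bal
1 | $307.24 | $0.92 | $61.63 | $246.53
2 | $246.53 | $0.92 | $49.49 | $197.96
3 | $197.96 | $0.92 | $39.78 | $159.10
4 | $159.10 | $0.92 | $32.00 | $128.02
5 | $128.02 | $0.92 | $25.79 | $103.15
6 | $103.15 | $0.92 | $20.81 | $83.26
7 | $83.26 | $0.92 | $16.84 | $67.34
8 | $67.34 | $0.92 | $13.65 | $54.61
9 | $54.61 | $0.92 | $11.11 | $44.42
10 | $44.42 | $0.92 | $10.00 | $35.34
11 | $35.34 | $0.92 | $10.00 | $26.26
12 | $26.26 | $0.92 | $10.00 | $17.18
13 | $17.18 | $0.92 | $10.00 | $8.10
14 | $8.10 | $0.92 | $9.02 | $0.00
Total interest: $0.92 + $0.92 + $0.92 + $0.92 + $0.92 + $0.92 + $0.92 + $0.92 + $0.92 + $0.92 + $0.92 + $0.92 + $0.92 + $0.92 = $12.88

$12.88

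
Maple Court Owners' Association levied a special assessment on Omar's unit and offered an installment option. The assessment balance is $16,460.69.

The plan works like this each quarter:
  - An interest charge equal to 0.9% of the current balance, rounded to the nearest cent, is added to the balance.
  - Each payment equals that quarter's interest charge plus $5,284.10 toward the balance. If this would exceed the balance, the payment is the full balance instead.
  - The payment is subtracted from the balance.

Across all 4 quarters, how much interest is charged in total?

# | Opening | Interest | Payment | End bal
1 | $16,460.69 | $148.15 | $5,432.25 | $11,176.59
2 | $11,176.59 | $100.59 | $5,384.69 | $5,892.49
3 | $5,892.49 | $53.03 | $5,337.13 | $608.39
4 | $608.39 | $5.48 | $613.87 | $0.00
Total interest: $148.15 + $100.59 + $53.03 + $5.48 = $307.25

$307.25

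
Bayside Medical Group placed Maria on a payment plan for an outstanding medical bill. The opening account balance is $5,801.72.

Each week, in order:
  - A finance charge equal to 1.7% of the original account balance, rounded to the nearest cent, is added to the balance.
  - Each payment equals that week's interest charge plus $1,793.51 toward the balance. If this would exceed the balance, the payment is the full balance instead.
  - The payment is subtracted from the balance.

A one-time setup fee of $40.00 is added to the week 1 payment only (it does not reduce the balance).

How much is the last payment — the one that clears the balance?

$519.82

# | Opening | Interest | Payment | Fee | End bal
1 | $5,801.72 | $98.63 | $1,892.14 | $40.00 | $4,008.21
2 | $4,008.21 | $98.63 | $1,892.14 | — | $2,214.70
3 | $2,214.70 | $98.63 | $1,892.14 | — | $421.19
4 | $421.19 | $98.63 | $519.82 | — | $0.00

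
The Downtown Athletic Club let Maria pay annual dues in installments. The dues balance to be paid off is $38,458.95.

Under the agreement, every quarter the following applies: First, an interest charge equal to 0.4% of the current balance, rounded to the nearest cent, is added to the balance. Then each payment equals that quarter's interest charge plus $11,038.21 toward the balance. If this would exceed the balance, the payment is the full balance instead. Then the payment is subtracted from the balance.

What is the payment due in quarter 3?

Quarter 1: $38,458.95 +$153.84 interest = $38,612.79; pay $11,192.05 → $27,420.74
Quarter 2: $27,420.74 +$109.68 interest = $27,530.42; pay $11,147.89 → $16,382.53
Quarter 3: $16,382.53 +$65.53 interest = $16,448.06; pay $11,103.74 → $5,344.32

$11,103.74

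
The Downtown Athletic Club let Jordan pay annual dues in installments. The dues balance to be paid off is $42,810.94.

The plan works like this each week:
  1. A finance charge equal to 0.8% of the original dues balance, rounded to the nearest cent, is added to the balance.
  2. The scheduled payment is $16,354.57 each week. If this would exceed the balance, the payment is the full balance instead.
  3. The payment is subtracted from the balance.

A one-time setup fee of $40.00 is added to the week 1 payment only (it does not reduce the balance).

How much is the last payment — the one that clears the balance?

$11,129.27

# | Opening | Interest | Payment | Fee | End bal
1 | $42,810.94 | $342.49 | $16,354.57 | $40.00 | $26,798.86
2 | $26,798.86 | $342.49 | $16,354.57 | — | $10,786.78
3 | $10,786.78 | $342.49 | $11,129.27 | — | $0.00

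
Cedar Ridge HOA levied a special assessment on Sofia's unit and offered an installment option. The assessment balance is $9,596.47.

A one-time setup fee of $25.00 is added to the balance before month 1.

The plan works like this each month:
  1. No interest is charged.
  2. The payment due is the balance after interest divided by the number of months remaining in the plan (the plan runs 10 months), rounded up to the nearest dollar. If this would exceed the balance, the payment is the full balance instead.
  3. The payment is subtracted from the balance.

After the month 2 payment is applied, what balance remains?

Month 1: $9,621.47 − $963.00 → $8,658.47
Month 2: $8,658.47 − $963.00 → $7,695.47

$7,695.47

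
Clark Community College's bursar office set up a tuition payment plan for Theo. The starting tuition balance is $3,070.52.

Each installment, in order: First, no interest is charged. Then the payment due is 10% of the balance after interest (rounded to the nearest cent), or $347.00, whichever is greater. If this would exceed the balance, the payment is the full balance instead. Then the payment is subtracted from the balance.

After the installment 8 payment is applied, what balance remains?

# | Opening | Payment | End bal
1 | $3,070.52 | $347.00 | $2,723.52
2 | $2,723.52 | $347.00 | $2,376.52
3 | $2,376.52 | $347.00 | $2,029.52
4 | $2,029.52 | $347.00 | $1,682.52
5 | $1,682.52 | $347.00 | $1,335.52
6 | $1,335.52 | $347.00 | $988.52
7 | $988.52 | $347.00 | $641.52
8 | $641.52 | $347.00 | $294.52

$294.52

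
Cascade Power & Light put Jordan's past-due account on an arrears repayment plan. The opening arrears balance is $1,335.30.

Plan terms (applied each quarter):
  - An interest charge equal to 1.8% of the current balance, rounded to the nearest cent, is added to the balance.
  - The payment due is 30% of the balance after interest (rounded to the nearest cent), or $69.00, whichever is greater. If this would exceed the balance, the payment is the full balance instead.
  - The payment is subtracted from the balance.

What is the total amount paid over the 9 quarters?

# | Opening | Interest | Payment | End bal
1 | $1,335.30 | $24.04 | $407.80 | $951.54
2 | $951.54 | $17.13 | $290.60 | $678.07
3 | $678.07 | $12.21 | $207.08 | $483.20
4 | $483.20 | $8.70 | $147.57 | $344.33
5 | $344.33 | $6.20 | $105.16 | $245.37
6 | $245.37 | $4.42 | $74.94 | $174.85
7 | $174.85 | $3.15 | $69.00 | $109.00
8 | $109.00 | $1.96 | $69.00 | $41.96
9 | $41.96 | $0.76 | $42.72 | $0.00
Total paid: $1,413.87

$1,413.87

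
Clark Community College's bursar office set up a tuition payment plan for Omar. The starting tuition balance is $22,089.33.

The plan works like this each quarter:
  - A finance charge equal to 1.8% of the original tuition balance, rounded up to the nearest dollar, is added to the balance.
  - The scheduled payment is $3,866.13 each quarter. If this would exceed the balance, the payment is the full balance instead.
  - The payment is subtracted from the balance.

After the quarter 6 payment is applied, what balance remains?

$1,280.55

# | Opening | Interest | Payment | End bal
1 | $22,089.33 | $398.00 | $3,866.13 | $18,621.20
2 | $18,621.20 | $398.00 | $3,866.13 | $15,153.07
3 | $15,153.07 | $398.00 | $3,866.13 | $11,684.94
4 | $11,684.94 | $398.00 | $3,866.13 | $8,216.81
5 | $8,216.81 | $398.00 | $3,866.13 | $4,748.68
6 | $4,748.68 | $398.00 | $3,866.13 | $1,280.55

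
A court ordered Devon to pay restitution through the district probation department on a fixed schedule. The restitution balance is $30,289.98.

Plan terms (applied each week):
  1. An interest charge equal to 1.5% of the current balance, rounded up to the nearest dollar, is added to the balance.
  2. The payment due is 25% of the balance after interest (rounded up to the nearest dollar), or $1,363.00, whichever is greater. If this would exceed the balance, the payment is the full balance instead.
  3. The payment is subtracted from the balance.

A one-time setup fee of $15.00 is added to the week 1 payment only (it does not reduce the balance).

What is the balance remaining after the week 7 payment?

Week 1: $30,289.98 +$455.00 interest = $30,744.98; pay $7,687.00 (+ $15.00 fee) → $23,057.98
Week 2: $23,057.98 +$346.00 interest = $23,403.98; pay $5,851.00 → $17,552.98
Week 3: $17,552.98 +$264.00 interest = $17,816.98; pay $4,455.00 → $13,361.98
Week 4: $13,361.98 +$201.00 interest = $13,562.98; pay $3,391.00 → $10,171.98
Week 5: $10,171.98 +$153.00 interest = $10,324.98; pay $2,582.00 → $7,742.98
Week 6: $7,742.98 +$117.00 interest = $7,859.98; pay $1,965.00 → $5,894.98
Week 7: $5,894.98 +$89.00 interest = $5,983.98; pay $1,496.00 → $4,487.98

$4,487.98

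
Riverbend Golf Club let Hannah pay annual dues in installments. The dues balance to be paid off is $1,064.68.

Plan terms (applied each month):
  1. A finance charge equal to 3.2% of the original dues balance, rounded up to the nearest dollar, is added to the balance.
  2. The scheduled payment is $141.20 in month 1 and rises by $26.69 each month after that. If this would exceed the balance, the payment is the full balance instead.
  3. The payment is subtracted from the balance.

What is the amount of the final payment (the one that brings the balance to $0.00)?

Month 1: opening $1,064.68; interest $35.00 → $1,099.68; payment $141.20; balance $958.48
Month 2: opening $958.48; interest $35.00 → $993.48; payment $167.89; balance $825.59
Month 3: opening $825.59; interest $35.00 → $860.59; payment $194.58; balance $666.01
Month 4: opening $666.01; interest $35.00 → $701.01; payment $221.27; balance $479.74
Month 5: opening $479.74; interest $35.00 → $514.74; payment $247.96; balance $266.78
Month 6: opening $266.78; interest $35.00 → $301.78; payment $274.65; balance $27.13
Month 7: opening $27.13; interest $35.00 → $62.13; payment $62.13; balance $0.00

$62.13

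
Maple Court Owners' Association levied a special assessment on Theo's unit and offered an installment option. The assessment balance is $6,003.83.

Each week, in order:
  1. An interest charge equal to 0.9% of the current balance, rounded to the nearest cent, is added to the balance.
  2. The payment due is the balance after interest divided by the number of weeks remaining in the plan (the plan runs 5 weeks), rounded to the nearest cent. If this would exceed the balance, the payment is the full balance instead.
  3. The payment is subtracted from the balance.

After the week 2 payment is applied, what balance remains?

$3,667.43

# | Opening | Interest | Payment | End bal
1 | $6,003.83 | $54.03 | $1,211.57 | $4,846.29
2 | $4,846.29 | $43.62 | $1,222.48 | $3,667.43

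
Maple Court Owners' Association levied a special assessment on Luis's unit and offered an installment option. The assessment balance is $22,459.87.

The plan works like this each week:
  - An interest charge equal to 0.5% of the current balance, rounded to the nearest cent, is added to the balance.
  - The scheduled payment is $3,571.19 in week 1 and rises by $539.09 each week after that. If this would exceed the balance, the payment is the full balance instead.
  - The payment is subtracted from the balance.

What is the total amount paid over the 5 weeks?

Week 1: $22,459.87 +$112.30 interest = $22,572.17; pay $3,571.19 → $19,000.98
Week 2: $19,000.98 +$95.00 interest = $19,095.98; pay $4,110.28 → $14,985.70
Week 3: $14,985.70 +$74.93 interest = $15,060.63; pay $4,649.37 → $10,411.26
Week 4: $10,411.26 +$52.06 interest = $10,463.32; pay $5,188.46 → $5,274.86
Week 5: $5,274.86 +$26.37 interest = $5,301.23; pay $5,301.23 → $0.00
Total paid: $22,820.53

$22,820.53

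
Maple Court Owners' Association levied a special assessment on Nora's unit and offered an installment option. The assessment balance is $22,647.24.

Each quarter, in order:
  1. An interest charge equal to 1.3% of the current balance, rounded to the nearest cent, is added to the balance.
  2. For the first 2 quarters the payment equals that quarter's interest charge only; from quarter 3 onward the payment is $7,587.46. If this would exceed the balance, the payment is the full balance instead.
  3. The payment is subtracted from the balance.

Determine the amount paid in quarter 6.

Quarter 1: opening $22,647.24; interest $294.41 → $22,941.65; payment $294.41; balance $22,647.24
Quarter 2: opening $22,647.24; interest $294.41 → $22,941.65; payment $294.41; balance $22,647.24
Quarter 3: opening $22,647.24; interest $294.41 → $22,941.65; payment $7,587.46; balance $15,354.19
Quarter 4: opening $15,354.19; interest $199.60 → $15,553.79; payment $7,587.46; balance $7,966.33
Quarter 5: opening $7,966.33; interest $103.56 → $8,069.89; payment $7,587.46; balance $482.43
Quarter 6: opening $482.43; interest $6.27 → $488.70; payment $488.70; balance $0.00

$488.70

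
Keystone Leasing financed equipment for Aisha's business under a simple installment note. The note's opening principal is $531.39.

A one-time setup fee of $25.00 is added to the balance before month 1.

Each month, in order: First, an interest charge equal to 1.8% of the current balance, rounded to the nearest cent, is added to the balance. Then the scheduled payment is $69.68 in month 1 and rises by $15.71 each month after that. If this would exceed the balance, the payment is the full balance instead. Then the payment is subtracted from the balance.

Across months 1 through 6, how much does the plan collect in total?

$594.25

Month 1: $556.39 +$10.02 interest = $566.41; pay $69.68 → $496.73
Month 2: $496.73 +$8.94 interest = $505.67; pay $85.39 → $420.28
Month 3: $420.28 +$7.57 interest = $427.85; pay $101.10 → $326.75
Month 4: $326.75 +$5.88 interest = $332.63; pay $116.81 → $215.82
Month 5: $215.82 +$3.88 interest = $219.70; pay $132.52 → $87.18
Month 6: $87.18 +$1.57 interest = $88.75; pay $88.75 → $0.00
Total paid: $594.25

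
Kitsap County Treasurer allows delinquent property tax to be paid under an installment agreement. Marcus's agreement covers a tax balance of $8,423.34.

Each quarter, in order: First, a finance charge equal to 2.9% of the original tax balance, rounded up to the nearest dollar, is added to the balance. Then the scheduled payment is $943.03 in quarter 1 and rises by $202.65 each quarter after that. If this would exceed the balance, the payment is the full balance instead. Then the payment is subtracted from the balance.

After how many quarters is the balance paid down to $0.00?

7

Quarter 1: opening $8,423.34; interest $245.00 → $8,668.34; payment $943.03; balance $7,725.31
Quarter 2: opening $7,725.31; interest $245.00 → $7,970.31; payment $1,145.68; balance $6,824.63
Quarter 3: opening $6,824.63; interest $245.00 → $7,069.63; payment $1,348.33; balance $5,721.30
Quarter 4: opening $5,721.30; interest $245.00 → $5,966.30; payment $1,550.98; balance $4,415.32
Quarter 5: opening $4,415.32; interest $245.00 → $4,660.32; payment $1,753.63; balance $2,906.69
Quarter 6: opening $2,906.69; interest $245.00 → $3,151.69; payment $1,956.28; balance $1,195.41
Quarter 7: opening $1,195.41; interest $245.00 → $1,440.41; payment $1,440.41; balance $0.00
Balance reaches $0.00 in quarter 7.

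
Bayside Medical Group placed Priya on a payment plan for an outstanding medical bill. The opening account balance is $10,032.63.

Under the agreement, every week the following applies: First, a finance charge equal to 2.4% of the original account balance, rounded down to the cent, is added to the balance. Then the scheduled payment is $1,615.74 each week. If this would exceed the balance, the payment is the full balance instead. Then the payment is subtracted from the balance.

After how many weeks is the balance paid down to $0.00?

8

Week 1: opening $10,032.63; interest $240.78 → $10,273.41; payment $1,615.74; balance $8,657.67
Week 2: opening $8,657.67; interest $240.78 → $8,898.45; payment $1,615.74; balance $7,282.71
Week 3: opening $7,282.71; interest $240.78 → $7,523.49; payment $1,615.74; balance $5,907.75
Week 4: opening $5,907.75; interest $240.78 → $6,148.53; payment $1,615.74; balance $4,532.79
Week 5: opening $4,532.79; interest $240.78 → $4,773.57; payment $1,615.74; balance $3,157.83
Week 6: opening $3,157.83; interest $240.78 → $3,398.61; payment $1,615.74; balance $1,782.87
Week 7: opening $1,782.87; interest $240.78 → $2,023.65; payment $1,615.74; balance $407.91
Week 8: opening $407.91; interest $240.78 → $648.69; payment $648.69; balance $0.00
Balance reaches $0.00 in week 8.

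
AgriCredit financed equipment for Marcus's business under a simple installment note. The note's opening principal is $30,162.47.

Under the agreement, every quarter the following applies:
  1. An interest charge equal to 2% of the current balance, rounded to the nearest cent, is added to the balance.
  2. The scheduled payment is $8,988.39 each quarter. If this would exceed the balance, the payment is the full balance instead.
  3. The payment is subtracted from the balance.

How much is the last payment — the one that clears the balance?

Quarter 1: $30,162.47 +$603.25 interest = $30,765.72; pay $8,988.39 → $21,777.33
Quarter 2: $21,777.33 +$435.55 interest = $22,212.88; pay $8,988.39 → $13,224.49
Quarter 3: $13,224.49 +$264.49 interest = $13,488.98; pay $8,988.39 → $4,500.59
Quarter 4: $4,500.59 +$90.01 interest = $4,590.60; pay $4,590.60 → $0.00

$4,590.60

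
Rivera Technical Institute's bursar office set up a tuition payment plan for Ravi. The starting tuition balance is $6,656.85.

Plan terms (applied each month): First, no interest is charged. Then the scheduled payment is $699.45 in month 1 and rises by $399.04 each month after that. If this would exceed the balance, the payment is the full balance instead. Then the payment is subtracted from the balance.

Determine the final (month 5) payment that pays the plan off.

Month 1: opening $6,656.85; payment $699.45; balance $5,957.40
Month 2: opening $5,957.40; payment $1,098.49; balance $4,858.91
Month 3: opening $4,858.91; payment $1,497.53; balance $3,361.38
Month 4: opening $3,361.38; payment $1,896.57; balance $1,464.81
Month 5: opening $1,464.81; payment $1,464.81; balance $0.00

$1,464.81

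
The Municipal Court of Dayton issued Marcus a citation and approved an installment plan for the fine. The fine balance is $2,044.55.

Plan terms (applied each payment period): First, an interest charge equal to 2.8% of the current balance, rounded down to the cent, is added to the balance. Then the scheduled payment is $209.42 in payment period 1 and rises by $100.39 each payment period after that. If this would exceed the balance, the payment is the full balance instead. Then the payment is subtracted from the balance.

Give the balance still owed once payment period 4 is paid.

# | Opening | Interest | Payment | End bal
1 | $2,044.55 | $57.24 | $209.42 | $1,892.37
2 | $1,892.37 | $52.98 | $309.81 | $1,635.54
3 | $1,635.54 | $45.79 | $410.20 | $1,271.13
4 | $1,271.13 | $35.59 | $510.59 | $796.13

$796.13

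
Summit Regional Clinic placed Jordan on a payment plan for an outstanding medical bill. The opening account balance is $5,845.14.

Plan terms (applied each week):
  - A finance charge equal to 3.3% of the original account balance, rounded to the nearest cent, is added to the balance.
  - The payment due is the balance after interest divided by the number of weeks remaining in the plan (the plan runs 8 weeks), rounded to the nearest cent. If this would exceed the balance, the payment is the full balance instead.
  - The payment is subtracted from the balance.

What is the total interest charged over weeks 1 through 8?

# | Opening | Interest | Payment | End bal
1 | $5,845.14 | $192.89 | $754.75 | $5,283.28
2 | $5,283.28 | $192.89 | $782.31 | $4,693.86
3 | $4,693.86 | $192.89 | $814.46 | $4,072.29
4 | $4,072.29 | $192.89 | $853.04 | $3,412.14
5 | $3,412.14 | $192.89 | $901.26 | $2,703.77
6 | $2,703.77 | $192.89 | $965.55 | $1,931.11
7 | $1,931.11 | $192.89 | $1,062.00 | $1,062.00
8 | $1,062.00 | $192.89 | $1,254.89 | $0.00
Total interest: $192.89 + $192.89 + $192.89 + $192.89 + $192.89 + $192.89 + $192.89 + $192.89 = $1,543.12

$1,543.12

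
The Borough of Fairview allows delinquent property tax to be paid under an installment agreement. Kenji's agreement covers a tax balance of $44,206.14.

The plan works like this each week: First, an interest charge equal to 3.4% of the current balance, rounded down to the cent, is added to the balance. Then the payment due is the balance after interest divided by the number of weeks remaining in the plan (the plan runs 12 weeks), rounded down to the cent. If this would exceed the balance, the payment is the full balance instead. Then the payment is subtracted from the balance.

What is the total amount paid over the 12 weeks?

Week 1: $44,206.14 +$1,503.00 interest = $45,709.14; pay $3,809.09 → $41,900.05
Week 2: $41,900.05 +$1,424.60 interest = $43,324.65; pay $3,938.60 → $39,386.05
Week 3: $39,386.05 +$1,339.12 interest = $40,725.17; pay $4,072.51 → $36,652.66
Week 4: $36,652.66 +$1,246.19 interest = $37,898.85; pay $4,210.98 → $33,687.87
Week 5: $33,687.87 +$1,145.38 interest = $34,833.25; pay $4,354.15 → $30,479.10
Week 6: $30,479.10 +$1,036.28 interest = $31,515.38; pay $4,502.19 → $27,013.19
Week 7: $27,013.19 +$918.44 interest = $27,931.63; pay $4,655.27 → $23,276.36
Week 8: $23,276.36 +$791.39 interest = $24,067.75; pay $4,813.55 → $19,254.20
Week 9: $19,254.20 +$654.64 interest = $19,908.84; pay $4,977.21 → $14,931.63
Week 10: $14,931.63 +$507.67 interest = $15,439.30; pay $5,146.43 → $10,292.87
Week 11: $10,292.87 +$349.95 interest = $10,642.82; pay $5,321.41 → $5,321.41
Week 12: $5,321.41 +$180.92 interest = $5,502.33; pay $5,502.33 → $0.00
Total paid: $55,303.72

$55,303.72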